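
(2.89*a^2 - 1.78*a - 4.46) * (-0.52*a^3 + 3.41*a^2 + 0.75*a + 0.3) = -1.5028*a^5 + 10.7805*a^4 - 1.5831*a^3 - 15.6766*a^2 - 3.879*a - 1.338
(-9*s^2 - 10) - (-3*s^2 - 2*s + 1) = -6*s^2 + 2*s - 11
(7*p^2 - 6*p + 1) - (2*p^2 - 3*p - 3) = 5*p^2 - 3*p + 4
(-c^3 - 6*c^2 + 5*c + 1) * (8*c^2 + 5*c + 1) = -8*c^5 - 53*c^4 + 9*c^3 + 27*c^2 + 10*c + 1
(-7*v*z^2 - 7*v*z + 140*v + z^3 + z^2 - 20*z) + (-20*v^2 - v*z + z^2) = -20*v^2 - 7*v*z^2 - 8*v*z + 140*v + z^3 + 2*z^2 - 20*z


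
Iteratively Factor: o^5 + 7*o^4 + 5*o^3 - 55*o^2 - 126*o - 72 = (o + 3)*(o^4 + 4*o^3 - 7*o^2 - 34*o - 24) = (o - 3)*(o + 3)*(o^3 + 7*o^2 + 14*o + 8) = (o - 3)*(o + 1)*(o + 3)*(o^2 + 6*o + 8) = (o - 3)*(o + 1)*(o + 2)*(o + 3)*(o + 4)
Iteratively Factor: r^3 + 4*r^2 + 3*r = (r + 3)*(r^2 + r) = (r + 1)*(r + 3)*(r)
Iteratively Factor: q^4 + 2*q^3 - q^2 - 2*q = (q + 2)*(q^3 - q) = (q + 1)*(q + 2)*(q^2 - q) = (q - 1)*(q + 1)*(q + 2)*(q)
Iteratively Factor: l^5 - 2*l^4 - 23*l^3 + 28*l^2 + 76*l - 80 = (l + 4)*(l^4 - 6*l^3 + l^2 + 24*l - 20) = (l + 2)*(l + 4)*(l^3 - 8*l^2 + 17*l - 10) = (l - 5)*(l + 2)*(l + 4)*(l^2 - 3*l + 2) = (l - 5)*(l - 1)*(l + 2)*(l + 4)*(l - 2)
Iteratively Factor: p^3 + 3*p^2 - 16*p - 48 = (p + 4)*(p^2 - p - 12) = (p + 3)*(p + 4)*(p - 4)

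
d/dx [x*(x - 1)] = 2*x - 1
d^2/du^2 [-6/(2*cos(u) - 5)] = 12*(5*cos(u) + cos(2*u) - 3)/(2*cos(u) - 5)^3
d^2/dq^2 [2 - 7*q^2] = -14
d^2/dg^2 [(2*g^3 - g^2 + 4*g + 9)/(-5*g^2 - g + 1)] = 6*(-39*g^3 - 218*g^2 - 67*g - 19)/(125*g^6 + 75*g^5 - 60*g^4 - 29*g^3 + 12*g^2 + 3*g - 1)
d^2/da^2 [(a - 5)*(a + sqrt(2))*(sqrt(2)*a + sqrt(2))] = 2*sqrt(2)*(3*a - 4 + sqrt(2))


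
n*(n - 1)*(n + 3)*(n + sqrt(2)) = n^4 + sqrt(2)*n^3 + 2*n^3 - 3*n^2 + 2*sqrt(2)*n^2 - 3*sqrt(2)*n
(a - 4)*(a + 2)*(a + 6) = a^3 + 4*a^2 - 20*a - 48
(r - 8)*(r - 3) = r^2 - 11*r + 24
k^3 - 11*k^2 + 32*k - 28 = (k - 7)*(k - 2)^2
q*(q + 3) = q^2 + 3*q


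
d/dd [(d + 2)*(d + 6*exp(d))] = d + (d + 2)*(6*exp(d) + 1) + 6*exp(d)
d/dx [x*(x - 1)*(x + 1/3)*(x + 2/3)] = 4*x^3 - 14*x/9 - 2/9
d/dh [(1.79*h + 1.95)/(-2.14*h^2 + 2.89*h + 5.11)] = (3.8306*h^2 + 8.346*h + 3.5114)/(4.5796*h^4 - 12.3692*h^3 - 13.5187*h^2 + 29.5358*h + 26.1121)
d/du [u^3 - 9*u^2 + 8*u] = 3*u^2 - 18*u + 8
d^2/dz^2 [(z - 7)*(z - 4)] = 2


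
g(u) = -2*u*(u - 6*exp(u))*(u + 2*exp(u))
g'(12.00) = 15893692019481.75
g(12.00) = 7629054663458.63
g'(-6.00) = -215.53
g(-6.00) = 432.71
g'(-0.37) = -1.18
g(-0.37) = -3.38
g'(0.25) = 64.76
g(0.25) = 10.50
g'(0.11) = 38.49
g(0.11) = 3.40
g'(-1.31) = -15.08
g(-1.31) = 5.91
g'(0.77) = 317.65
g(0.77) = 95.53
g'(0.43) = 117.23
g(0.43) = 26.50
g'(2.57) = 26344.70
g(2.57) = 11186.19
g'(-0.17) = 9.00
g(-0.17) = -2.70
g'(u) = -2*u*(1 - 6*exp(u))*(u + 2*exp(u)) - 2*u*(u - 6*exp(u))*(2*exp(u) + 1) - 2*(u - 6*exp(u))*(u + 2*exp(u))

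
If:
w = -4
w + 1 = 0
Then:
No Solution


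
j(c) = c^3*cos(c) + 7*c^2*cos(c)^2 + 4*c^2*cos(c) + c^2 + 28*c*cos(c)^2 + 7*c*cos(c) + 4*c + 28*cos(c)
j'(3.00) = 46.46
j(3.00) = 54.19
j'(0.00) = 39.00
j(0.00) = 28.00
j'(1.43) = -52.48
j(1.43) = 15.73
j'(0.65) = -1.74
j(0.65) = 43.91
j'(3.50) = -58.74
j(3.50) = 52.19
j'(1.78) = -24.77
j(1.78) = 1.19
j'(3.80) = -99.95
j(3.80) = 27.17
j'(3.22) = 3.81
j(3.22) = 59.97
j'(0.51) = 12.43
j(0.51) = 43.14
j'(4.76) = 306.37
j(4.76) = 54.72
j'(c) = -c^3*sin(c) - 14*c^2*sin(c)*cos(c) - 4*c^2*sin(c) + 3*c^2*cos(c) - 56*c*sin(c)*cos(c) - 7*c*sin(c) + 14*c*cos(c)^2 + 8*c*cos(c) + 2*c - 28*sin(c) + 28*cos(c)^2 + 7*cos(c) + 4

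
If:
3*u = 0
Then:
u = 0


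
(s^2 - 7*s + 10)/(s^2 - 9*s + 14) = (s - 5)/(s - 7)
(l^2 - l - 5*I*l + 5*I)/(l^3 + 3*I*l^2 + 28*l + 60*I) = (l - 1)/(l^2 + 8*I*l - 12)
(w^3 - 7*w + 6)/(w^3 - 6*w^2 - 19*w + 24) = (w - 2)/(w - 8)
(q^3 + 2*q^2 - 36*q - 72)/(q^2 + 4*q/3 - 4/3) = 3*(q^2 - 36)/(3*q - 2)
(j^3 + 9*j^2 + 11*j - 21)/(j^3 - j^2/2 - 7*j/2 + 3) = 2*(j^2 + 10*j + 21)/(2*j^2 + j - 6)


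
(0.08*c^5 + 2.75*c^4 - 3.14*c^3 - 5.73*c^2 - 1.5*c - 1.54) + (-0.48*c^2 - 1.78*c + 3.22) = 0.08*c^5 + 2.75*c^4 - 3.14*c^3 - 6.21*c^2 - 3.28*c + 1.68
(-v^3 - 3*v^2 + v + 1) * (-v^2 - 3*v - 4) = v^5 + 6*v^4 + 12*v^3 + 8*v^2 - 7*v - 4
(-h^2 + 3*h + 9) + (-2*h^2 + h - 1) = -3*h^2 + 4*h + 8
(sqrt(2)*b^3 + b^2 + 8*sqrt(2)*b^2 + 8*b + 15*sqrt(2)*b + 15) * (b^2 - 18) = sqrt(2)*b^5 + b^4 + 8*sqrt(2)*b^4 - 3*sqrt(2)*b^3 + 8*b^3 - 144*sqrt(2)*b^2 - 3*b^2 - 270*sqrt(2)*b - 144*b - 270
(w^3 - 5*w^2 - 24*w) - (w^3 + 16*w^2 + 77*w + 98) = -21*w^2 - 101*w - 98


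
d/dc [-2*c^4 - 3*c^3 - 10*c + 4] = -8*c^3 - 9*c^2 - 10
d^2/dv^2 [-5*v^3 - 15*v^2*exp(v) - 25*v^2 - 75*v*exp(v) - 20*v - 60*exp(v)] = -15*v^2*exp(v) - 135*v*exp(v) - 30*v - 240*exp(v) - 50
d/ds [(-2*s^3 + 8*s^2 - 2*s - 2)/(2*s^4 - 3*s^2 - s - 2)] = 2*((3*s^2 - 8*s + 1)*(-2*s^4 + 3*s^2 + s + 2) - (-8*s^3 + 6*s + 1)*(s^3 - 4*s^2 + s + 1))/(-2*s^4 + 3*s^2 + s + 2)^2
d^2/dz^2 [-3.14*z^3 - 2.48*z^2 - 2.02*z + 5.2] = -18.84*z - 4.96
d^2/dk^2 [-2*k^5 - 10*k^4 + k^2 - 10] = -40*k^3 - 120*k^2 + 2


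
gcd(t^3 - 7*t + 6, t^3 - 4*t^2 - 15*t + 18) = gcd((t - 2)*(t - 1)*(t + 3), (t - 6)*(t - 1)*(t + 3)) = t^2 + 2*t - 3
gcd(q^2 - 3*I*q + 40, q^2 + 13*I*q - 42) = 1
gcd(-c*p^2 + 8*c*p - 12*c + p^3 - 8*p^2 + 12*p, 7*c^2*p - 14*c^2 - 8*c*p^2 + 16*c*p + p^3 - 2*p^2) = -c*p + 2*c + p^2 - 2*p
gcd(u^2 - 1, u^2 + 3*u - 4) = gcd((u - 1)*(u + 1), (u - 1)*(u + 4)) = u - 1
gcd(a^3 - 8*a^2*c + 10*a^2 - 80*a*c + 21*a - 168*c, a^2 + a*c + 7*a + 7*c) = a + 7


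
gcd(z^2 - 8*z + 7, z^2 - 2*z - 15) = 1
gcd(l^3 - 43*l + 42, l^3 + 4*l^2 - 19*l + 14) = l^2 + 6*l - 7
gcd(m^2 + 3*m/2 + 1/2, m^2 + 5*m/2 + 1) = m + 1/2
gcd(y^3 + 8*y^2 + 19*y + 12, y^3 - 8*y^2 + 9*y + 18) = y + 1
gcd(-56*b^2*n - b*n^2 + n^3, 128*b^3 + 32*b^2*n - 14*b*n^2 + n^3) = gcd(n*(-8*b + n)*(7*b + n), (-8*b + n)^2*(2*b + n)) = 8*b - n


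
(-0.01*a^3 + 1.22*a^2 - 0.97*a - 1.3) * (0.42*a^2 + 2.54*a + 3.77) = -0.0042*a^5 + 0.487*a^4 + 2.6537*a^3 + 1.5896*a^2 - 6.9589*a - 4.901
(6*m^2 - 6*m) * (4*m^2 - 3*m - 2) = 24*m^4 - 42*m^3 + 6*m^2 + 12*m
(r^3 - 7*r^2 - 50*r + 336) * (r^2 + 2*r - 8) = r^5 - 5*r^4 - 72*r^3 + 292*r^2 + 1072*r - 2688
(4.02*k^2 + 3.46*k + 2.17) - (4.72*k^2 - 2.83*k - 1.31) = -0.7*k^2 + 6.29*k + 3.48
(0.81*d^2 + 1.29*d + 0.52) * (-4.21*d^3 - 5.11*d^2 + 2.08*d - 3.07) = -3.4101*d^5 - 9.57*d^4 - 7.0963*d^3 - 2.4607*d^2 - 2.8787*d - 1.5964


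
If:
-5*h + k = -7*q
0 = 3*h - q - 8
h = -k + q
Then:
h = 32/9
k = -8/9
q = 8/3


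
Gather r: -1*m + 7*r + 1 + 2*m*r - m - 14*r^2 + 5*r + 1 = -2*m - 14*r^2 + r*(2*m + 12) + 2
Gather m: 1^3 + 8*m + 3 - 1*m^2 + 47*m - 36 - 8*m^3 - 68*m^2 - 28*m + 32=-8*m^3 - 69*m^2 + 27*m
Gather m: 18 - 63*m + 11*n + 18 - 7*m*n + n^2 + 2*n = m*(-7*n - 63) + n^2 + 13*n + 36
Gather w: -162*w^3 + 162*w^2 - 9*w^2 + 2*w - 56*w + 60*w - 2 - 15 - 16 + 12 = -162*w^3 + 153*w^2 + 6*w - 21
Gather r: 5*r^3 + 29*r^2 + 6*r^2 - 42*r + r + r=5*r^3 + 35*r^2 - 40*r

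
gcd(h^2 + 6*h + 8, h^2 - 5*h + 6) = 1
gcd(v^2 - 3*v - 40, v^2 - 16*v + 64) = v - 8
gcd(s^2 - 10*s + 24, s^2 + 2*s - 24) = s - 4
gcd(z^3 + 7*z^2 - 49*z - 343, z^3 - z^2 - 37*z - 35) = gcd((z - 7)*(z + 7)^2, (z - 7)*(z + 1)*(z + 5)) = z - 7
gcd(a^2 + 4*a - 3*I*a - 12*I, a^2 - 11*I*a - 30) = 1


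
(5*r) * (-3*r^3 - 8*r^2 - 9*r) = -15*r^4 - 40*r^3 - 45*r^2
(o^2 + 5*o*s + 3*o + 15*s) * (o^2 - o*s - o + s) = o^4 + 4*o^3*s + 2*o^3 - 5*o^2*s^2 + 8*o^2*s - 3*o^2 - 10*o*s^2 - 12*o*s + 15*s^2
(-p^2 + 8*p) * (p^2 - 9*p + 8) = -p^4 + 17*p^3 - 80*p^2 + 64*p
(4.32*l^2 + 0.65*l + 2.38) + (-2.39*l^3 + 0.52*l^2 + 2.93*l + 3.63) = -2.39*l^3 + 4.84*l^2 + 3.58*l + 6.01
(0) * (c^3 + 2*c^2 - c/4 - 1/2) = 0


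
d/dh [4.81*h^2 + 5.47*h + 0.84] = 9.62*h + 5.47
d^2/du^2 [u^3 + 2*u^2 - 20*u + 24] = 6*u + 4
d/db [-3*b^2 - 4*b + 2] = -6*b - 4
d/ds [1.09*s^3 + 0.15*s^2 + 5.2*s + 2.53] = 3.27*s^2 + 0.3*s + 5.2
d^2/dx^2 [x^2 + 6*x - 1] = 2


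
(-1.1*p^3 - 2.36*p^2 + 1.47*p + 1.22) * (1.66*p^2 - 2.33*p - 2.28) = -1.826*p^5 - 1.3546*p^4 + 10.447*p^3 + 3.9809*p^2 - 6.1942*p - 2.7816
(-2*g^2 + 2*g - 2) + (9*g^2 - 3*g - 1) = 7*g^2 - g - 3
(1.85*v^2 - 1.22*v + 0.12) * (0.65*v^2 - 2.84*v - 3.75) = 1.2025*v^4 - 6.047*v^3 - 3.3947*v^2 + 4.2342*v - 0.45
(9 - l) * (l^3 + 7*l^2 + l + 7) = -l^4 + 2*l^3 + 62*l^2 + 2*l + 63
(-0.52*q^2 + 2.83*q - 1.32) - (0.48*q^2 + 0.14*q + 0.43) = -1.0*q^2 + 2.69*q - 1.75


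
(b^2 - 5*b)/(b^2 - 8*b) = (b - 5)/(b - 8)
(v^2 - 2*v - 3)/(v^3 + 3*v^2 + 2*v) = (v - 3)/(v*(v + 2))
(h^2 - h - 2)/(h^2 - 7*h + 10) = (h + 1)/(h - 5)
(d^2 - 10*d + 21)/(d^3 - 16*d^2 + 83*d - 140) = (d - 3)/(d^2 - 9*d + 20)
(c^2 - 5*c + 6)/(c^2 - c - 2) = (c - 3)/(c + 1)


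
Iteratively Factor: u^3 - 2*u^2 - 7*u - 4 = (u + 1)*(u^2 - 3*u - 4) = (u - 4)*(u + 1)*(u + 1)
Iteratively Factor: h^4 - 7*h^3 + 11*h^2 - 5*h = (h)*(h^3 - 7*h^2 + 11*h - 5) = h*(h - 1)*(h^2 - 6*h + 5) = h*(h - 5)*(h - 1)*(h - 1)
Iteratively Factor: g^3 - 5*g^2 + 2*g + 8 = (g + 1)*(g^2 - 6*g + 8) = (g - 4)*(g + 1)*(g - 2)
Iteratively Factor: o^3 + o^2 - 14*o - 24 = (o + 2)*(o^2 - o - 12) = (o - 4)*(o + 2)*(o + 3)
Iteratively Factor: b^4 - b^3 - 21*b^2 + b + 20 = (b - 5)*(b^3 + 4*b^2 - b - 4) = (b - 5)*(b - 1)*(b^2 + 5*b + 4) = (b - 5)*(b - 1)*(b + 1)*(b + 4)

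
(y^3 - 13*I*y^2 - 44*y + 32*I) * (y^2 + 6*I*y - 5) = y^5 - 7*I*y^4 + 29*y^3 - 167*I*y^2 + 28*y - 160*I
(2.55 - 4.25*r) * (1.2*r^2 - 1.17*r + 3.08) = -5.1*r^3 + 8.0325*r^2 - 16.0735*r + 7.854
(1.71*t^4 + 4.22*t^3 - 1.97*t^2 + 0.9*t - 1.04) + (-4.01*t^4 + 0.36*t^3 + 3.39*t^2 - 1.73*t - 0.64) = -2.3*t^4 + 4.58*t^3 + 1.42*t^2 - 0.83*t - 1.68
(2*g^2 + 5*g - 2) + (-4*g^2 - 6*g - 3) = -2*g^2 - g - 5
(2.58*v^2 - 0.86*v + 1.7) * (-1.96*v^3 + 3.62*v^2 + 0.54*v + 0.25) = -5.0568*v^5 + 11.0252*v^4 - 5.052*v^3 + 6.3346*v^2 + 0.703*v + 0.425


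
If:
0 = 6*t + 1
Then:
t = -1/6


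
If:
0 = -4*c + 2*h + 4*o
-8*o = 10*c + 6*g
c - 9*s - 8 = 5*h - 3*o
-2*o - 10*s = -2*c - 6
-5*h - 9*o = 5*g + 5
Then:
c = -431/872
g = 85/872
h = -453/218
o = 475/872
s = 171/436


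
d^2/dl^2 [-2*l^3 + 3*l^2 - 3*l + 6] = 6 - 12*l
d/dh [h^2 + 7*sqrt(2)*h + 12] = 2*h + 7*sqrt(2)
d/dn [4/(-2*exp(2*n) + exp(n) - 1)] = (16*exp(n) - 4)*exp(n)/(2*exp(2*n) - exp(n) + 1)^2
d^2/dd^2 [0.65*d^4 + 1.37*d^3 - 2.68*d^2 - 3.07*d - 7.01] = 7.8*d^2 + 8.22*d - 5.36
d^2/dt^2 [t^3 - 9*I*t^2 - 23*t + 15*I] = 6*t - 18*I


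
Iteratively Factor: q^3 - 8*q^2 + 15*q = (q)*(q^2 - 8*q + 15) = q*(q - 3)*(q - 5)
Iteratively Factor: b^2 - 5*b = (b - 5)*(b)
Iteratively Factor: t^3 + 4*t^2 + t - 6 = (t - 1)*(t^2 + 5*t + 6) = (t - 1)*(t + 2)*(t + 3)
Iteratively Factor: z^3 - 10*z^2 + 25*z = (z)*(z^2 - 10*z + 25) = z*(z - 5)*(z - 5)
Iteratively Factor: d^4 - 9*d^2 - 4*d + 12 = (d + 2)*(d^3 - 2*d^2 - 5*d + 6) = (d - 3)*(d + 2)*(d^2 + d - 2) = (d - 3)*(d + 2)^2*(d - 1)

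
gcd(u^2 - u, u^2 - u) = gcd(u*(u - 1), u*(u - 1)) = u^2 - u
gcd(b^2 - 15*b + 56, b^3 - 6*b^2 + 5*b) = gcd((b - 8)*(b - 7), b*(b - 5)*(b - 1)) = 1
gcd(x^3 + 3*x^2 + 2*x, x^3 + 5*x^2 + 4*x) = x^2 + x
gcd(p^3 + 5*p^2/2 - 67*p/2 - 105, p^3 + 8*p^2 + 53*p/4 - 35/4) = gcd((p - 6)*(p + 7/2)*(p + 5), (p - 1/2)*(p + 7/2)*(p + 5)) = p^2 + 17*p/2 + 35/2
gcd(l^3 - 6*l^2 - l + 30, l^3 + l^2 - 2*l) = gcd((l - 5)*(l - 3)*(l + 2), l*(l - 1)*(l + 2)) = l + 2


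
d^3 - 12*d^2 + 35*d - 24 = (d - 8)*(d - 3)*(d - 1)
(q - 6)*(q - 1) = q^2 - 7*q + 6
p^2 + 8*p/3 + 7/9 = (p + 1/3)*(p + 7/3)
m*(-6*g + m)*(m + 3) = -6*g*m^2 - 18*g*m + m^3 + 3*m^2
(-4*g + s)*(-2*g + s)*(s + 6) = 8*g^2*s + 48*g^2 - 6*g*s^2 - 36*g*s + s^3 + 6*s^2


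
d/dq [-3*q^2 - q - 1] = -6*q - 1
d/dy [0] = 0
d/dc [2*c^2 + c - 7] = 4*c + 1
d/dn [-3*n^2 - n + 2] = -6*n - 1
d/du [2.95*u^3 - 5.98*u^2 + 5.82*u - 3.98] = 8.85*u^2 - 11.96*u + 5.82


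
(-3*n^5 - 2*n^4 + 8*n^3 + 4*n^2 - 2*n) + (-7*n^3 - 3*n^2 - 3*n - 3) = -3*n^5 - 2*n^4 + n^3 + n^2 - 5*n - 3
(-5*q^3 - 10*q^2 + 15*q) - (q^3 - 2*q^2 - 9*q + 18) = -6*q^3 - 8*q^2 + 24*q - 18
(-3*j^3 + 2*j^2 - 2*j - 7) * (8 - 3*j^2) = 9*j^5 - 6*j^4 - 18*j^3 + 37*j^2 - 16*j - 56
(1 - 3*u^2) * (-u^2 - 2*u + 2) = 3*u^4 + 6*u^3 - 7*u^2 - 2*u + 2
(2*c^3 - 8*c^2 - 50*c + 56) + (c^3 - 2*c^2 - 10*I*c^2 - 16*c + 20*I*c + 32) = 3*c^3 - 10*c^2 - 10*I*c^2 - 66*c + 20*I*c + 88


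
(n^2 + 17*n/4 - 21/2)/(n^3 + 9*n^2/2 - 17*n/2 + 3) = (4*n - 7)/(2*(2*n^2 - 3*n + 1))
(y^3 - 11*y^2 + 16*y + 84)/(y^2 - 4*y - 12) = y - 7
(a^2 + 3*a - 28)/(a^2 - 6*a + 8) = (a + 7)/(a - 2)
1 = 1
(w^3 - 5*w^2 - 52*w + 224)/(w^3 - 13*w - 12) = (w^2 - w - 56)/(w^2 + 4*w + 3)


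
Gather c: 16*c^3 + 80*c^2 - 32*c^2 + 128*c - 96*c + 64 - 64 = 16*c^3 + 48*c^2 + 32*c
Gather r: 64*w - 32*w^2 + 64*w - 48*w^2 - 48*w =-80*w^2 + 80*w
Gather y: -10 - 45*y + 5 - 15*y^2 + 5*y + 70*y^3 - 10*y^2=70*y^3 - 25*y^2 - 40*y - 5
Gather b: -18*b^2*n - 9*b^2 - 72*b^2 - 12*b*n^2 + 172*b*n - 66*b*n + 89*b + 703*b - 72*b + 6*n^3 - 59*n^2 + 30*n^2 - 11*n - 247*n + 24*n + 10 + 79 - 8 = b^2*(-18*n - 81) + b*(-12*n^2 + 106*n + 720) + 6*n^3 - 29*n^2 - 234*n + 81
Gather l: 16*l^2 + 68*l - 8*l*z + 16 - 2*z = 16*l^2 + l*(68 - 8*z) - 2*z + 16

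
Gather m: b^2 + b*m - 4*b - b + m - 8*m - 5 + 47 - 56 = b^2 - 5*b + m*(b - 7) - 14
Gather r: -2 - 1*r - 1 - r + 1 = -2*r - 2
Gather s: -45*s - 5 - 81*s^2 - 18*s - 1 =-81*s^2 - 63*s - 6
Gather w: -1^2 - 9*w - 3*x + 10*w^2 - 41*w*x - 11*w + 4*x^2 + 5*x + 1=10*w^2 + w*(-41*x - 20) + 4*x^2 + 2*x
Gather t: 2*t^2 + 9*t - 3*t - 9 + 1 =2*t^2 + 6*t - 8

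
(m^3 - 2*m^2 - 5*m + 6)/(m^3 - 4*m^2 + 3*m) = (m + 2)/m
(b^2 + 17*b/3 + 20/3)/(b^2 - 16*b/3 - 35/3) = (b + 4)/(b - 7)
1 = 1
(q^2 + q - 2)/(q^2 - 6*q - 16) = (q - 1)/(q - 8)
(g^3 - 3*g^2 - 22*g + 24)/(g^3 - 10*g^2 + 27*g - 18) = (g + 4)/(g - 3)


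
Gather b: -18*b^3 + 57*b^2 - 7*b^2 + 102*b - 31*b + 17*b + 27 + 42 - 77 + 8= -18*b^3 + 50*b^2 + 88*b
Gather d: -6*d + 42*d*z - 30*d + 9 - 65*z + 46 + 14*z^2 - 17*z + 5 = d*(42*z - 36) + 14*z^2 - 82*z + 60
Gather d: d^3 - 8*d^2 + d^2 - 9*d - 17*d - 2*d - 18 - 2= d^3 - 7*d^2 - 28*d - 20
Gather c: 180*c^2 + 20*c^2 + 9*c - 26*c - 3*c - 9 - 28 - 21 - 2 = 200*c^2 - 20*c - 60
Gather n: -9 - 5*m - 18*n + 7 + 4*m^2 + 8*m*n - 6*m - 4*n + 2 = 4*m^2 - 11*m + n*(8*m - 22)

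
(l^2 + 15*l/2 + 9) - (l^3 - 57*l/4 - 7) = -l^3 + l^2 + 87*l/4 + 16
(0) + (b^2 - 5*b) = b^2 - 5*b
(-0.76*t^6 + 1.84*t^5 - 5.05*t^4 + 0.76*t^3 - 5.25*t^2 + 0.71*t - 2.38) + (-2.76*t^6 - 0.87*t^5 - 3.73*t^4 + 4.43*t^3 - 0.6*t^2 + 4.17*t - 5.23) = -3.52*t^6 + 0.97*t^5 - 8.78*t^4 + 5.19*t^3 - 5.85*t^2 + 4.88*t - 7.61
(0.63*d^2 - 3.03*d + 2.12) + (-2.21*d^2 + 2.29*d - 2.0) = -1.58*d^2 - 0.74*d + 0.12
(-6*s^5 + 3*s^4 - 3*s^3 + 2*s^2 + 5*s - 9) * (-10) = 60*s^5 - 30*s^4 + 30*s^3 - 20*s^2 - 50*s + 90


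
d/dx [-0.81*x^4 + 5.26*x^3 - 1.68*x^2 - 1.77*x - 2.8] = -3.24*x^3 + 15.78*x^2 - 3.36*x - 1.77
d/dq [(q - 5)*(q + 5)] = 2*q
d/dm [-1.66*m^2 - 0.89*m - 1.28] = -3.32*m - 0.89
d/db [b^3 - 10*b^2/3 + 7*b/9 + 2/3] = 3*b^2 - 20*b/3 + 7/9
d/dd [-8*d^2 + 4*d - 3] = 4 - 16*d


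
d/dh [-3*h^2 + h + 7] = 1 - 6*h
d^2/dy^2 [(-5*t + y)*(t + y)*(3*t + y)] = -2*t + 6*y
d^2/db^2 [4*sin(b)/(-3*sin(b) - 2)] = 8*(-3*sin(b)^2 + 2*sin(b) + 6)/(3*sin(b) + 2)^3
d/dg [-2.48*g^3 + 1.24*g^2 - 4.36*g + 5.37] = -7.44*g^2 + 2.48*g - 4.36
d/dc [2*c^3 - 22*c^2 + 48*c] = 6*c^2 - 44*c + 48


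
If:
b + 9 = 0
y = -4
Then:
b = -9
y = -4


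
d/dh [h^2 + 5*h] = 2*h + 5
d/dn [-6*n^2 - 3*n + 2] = -12*n - 3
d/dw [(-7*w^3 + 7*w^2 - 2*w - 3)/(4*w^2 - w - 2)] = (-28*w^4 + 14*w^3 + 43*w^2 - 4*w + 1)/(16*w^4 - 8*w^3 - 15*w^2 + 4*w + 4)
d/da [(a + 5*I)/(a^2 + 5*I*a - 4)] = (-a^2 - 10*I*a + 21)/(a^4 + 10*I*a^3 - 33*a^2 - 40*I*a + 16)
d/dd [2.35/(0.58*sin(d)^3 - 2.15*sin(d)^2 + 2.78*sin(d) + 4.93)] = (-4.089*sin(d)^2 + 10.105*sin(d) - 6.533)*cos(d)/(0.58*sin(d)^3 - 2.15*sin(d)^2 + 2.78*sin(d) + 4.93)^2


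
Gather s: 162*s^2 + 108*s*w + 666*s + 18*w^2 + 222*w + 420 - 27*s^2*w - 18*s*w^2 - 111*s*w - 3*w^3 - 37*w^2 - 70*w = s^2*(162 - 27*w) + s*(-18*w^2 - 3*w + 666) - 3*w^3 - 19*w^2 + 152*w + 420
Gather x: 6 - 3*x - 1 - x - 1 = 4 - 4*x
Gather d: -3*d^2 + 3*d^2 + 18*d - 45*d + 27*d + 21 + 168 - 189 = 0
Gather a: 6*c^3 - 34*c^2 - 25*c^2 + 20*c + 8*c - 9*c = 6*c^3 - 59*c^2 + 19*c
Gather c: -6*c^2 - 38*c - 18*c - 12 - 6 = -6*c^2 - 56*c - 18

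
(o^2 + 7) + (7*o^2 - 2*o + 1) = 8*o^2 - 2*o + 8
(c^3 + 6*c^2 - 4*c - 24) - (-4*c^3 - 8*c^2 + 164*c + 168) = 5*c^3 + 14*c^2 - 168*c - 192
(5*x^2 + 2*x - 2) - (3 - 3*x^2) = 8*x^2 + 2*x - 5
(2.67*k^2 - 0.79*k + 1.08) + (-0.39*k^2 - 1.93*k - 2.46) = 2.28*k^2 - 2.72*k - 1.38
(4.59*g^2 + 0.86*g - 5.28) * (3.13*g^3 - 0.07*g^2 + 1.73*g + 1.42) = 14.3667*g^5 + 2.3705*g^4 - 8.6459*g^3 + 8.3752*g^2 - 7.9132*g - 7.4976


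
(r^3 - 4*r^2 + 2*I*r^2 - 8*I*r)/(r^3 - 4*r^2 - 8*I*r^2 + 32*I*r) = (r + 2*I)/(r - 8*I)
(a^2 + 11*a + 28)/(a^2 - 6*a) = (a^2 + 11*a + 28)/(a*(a - 6))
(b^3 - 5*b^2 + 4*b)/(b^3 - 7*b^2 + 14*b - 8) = b/(b - 2)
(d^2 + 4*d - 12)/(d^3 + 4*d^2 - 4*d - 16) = (d + 6)/(d^2 + 6*d + 8)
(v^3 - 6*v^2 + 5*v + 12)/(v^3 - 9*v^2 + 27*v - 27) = (v^2 - 3*v - 4)/(v^2 - 6*v + 9)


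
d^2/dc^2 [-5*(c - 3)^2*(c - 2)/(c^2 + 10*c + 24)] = 30*(-59*c^3 - 414*c^2 + 108*c + 3672)/(c^6 + 30*c^5 + 372*c^4 + 2440*c^3 + 8928*c^2 + 17280*c + 13824)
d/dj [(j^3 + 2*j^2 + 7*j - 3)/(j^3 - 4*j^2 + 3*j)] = (-6*j^4 - 8*j^3 + 43*j^2 - 24*j + 9)/(j^2*(j^4 - 8*j^3 + 22*j^2 - 24*j + 9))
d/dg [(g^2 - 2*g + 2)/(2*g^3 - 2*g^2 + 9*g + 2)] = (-2*g^4 + 8*g^3 - 7*g^2 + 12*g - 22)/(4*g^6 - 8*g^5 + 40*g^4 - 28*g^3 + 73*g^2 + 36*g + 4)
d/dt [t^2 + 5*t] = 2*t + 5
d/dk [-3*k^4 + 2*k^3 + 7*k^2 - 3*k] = -12*k^3 + 6*k^2 + 14*k - 3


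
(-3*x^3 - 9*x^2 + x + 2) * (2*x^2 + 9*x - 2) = -6*x^5 - 45*x^4 - 73*x^3 + 31*x^2 + 16*x - 4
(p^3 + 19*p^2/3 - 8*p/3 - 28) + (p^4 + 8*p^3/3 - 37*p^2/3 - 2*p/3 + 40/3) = p^4 + 11*p^3/3 - 6*p^2 - 10*p/3 - 44/3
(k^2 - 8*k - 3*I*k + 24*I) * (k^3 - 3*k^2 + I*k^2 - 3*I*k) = k^5 - 11*k^4 - 2*I*k^4 + 27*k^3 + 22*I*k^3 - 33*k^2 - 48*I*k^2 + 72*k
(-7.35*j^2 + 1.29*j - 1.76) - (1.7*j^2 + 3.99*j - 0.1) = -9.05*j^2 - 2.7*j - 1.66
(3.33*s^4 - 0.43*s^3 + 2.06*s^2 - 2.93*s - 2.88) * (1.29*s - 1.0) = 4.2957*s^5 - 3.8847*s^4 + 3.0874*s^3 - 5.8397*s^2 - 0.7852*s + 2.88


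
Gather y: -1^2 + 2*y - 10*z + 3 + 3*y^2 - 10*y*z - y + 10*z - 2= 3*y^2 + y*(1 - 10*z)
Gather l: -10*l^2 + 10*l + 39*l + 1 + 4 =-10*l^2 + 49*l + 5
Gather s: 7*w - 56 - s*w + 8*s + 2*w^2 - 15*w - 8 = s*(8 - w) + 2*w^2 - 8*w - 64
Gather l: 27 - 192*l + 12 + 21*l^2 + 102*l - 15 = 21*l^2 - 90*l + 24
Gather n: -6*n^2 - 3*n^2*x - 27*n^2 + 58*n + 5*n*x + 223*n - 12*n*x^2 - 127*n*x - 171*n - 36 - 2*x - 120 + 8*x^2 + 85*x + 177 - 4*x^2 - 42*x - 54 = n^2*(-3*x - 33) + n*(-12*x^2 - 122*x + 110) + 4*x^2 + 41*x - 33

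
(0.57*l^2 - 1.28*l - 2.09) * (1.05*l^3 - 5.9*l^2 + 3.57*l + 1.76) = 0.5985*l^5 - 4.707*l^4 + 7.3924*l^3 + 8.7646*l^2 - 9.7141*l - 3.6784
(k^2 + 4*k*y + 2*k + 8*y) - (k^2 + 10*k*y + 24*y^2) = -6*k*y + 2*k - 24*y^2 + 8*y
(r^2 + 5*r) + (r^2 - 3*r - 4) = 2*r^2 + 2*r - 4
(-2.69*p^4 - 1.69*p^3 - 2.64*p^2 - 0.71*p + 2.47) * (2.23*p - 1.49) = -5.9987*p^5 + 0.2394*p^4 - 3.3691*p^3 + 2.3503*p^2 + 6.566*p - 3.6803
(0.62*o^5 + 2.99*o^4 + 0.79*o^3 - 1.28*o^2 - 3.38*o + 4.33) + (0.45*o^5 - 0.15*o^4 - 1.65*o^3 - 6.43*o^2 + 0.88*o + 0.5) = 1.07*o^5 + 2.84*o^4 - 0.86*o^3 - 7.71*o^2 - 2.5*o + 4.83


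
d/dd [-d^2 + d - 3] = 1 - 2*d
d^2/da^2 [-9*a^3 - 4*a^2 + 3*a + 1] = -54*a - 8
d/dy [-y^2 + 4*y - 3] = 4 - 2*y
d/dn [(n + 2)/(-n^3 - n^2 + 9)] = (-n^3 - n^2 + n*(n + 2)*(3*n + 2) + 9)/(n^3 + n^2 - 9)^2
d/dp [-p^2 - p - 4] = -2*p - 1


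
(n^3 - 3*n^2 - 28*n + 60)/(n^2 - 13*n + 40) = (n^3 - 3*n^2 - 28*n + 60)/(n^2 - 13*n + 40)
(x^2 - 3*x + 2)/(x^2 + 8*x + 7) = (x^2 - 3*x + 2)/(x^2 + 8*x + 7)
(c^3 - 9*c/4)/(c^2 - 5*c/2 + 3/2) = c*(2*c + 3)/(2*(c - 1))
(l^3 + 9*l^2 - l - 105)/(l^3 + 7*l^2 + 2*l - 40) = (l^2 + 4*l - 21)/(l^2 + 2*l - 8)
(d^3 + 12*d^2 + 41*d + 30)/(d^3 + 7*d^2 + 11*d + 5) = (d + 6)/(d + 1)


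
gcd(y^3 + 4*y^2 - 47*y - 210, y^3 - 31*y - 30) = y + 5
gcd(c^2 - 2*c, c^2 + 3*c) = c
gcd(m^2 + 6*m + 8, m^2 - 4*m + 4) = 1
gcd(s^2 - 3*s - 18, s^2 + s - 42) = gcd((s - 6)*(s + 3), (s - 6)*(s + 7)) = s - 6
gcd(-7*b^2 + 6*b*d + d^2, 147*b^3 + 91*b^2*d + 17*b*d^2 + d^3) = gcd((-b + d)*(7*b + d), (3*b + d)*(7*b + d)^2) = 7*b + d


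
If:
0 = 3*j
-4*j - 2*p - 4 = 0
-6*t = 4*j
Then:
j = 0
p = -2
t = 0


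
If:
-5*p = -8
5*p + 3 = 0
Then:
No Solution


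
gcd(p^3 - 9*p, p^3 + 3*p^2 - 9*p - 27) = p^2 - 9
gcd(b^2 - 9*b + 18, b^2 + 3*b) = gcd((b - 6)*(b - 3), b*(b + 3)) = 1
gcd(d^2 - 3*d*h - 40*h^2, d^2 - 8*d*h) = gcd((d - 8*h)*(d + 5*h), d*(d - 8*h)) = d - 8*h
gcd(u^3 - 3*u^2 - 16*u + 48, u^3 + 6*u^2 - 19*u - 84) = u - 4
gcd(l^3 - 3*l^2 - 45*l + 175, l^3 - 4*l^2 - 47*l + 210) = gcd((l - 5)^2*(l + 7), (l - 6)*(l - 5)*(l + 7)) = l^2 + 2*l - 35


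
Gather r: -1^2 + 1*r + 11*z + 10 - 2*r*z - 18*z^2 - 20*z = r*(1 - 2*z) - 18*z^2 - 9*z + 9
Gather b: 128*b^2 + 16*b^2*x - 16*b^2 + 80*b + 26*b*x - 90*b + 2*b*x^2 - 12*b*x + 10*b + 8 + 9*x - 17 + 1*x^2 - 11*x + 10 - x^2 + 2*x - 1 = b^2*(16*x + 112) + b*(2*x^2 + 14*x)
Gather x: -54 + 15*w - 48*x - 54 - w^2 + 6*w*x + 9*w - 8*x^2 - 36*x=-w^2 + 24*w - 8*x^2 + x*(6*w - 84) - 108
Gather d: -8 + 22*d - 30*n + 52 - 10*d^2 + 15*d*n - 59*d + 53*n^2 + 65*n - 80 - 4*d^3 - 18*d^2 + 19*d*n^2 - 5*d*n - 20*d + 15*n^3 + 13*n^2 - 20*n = -4*d^3 - 28*d^2 + d*(19*n^2 + 10*n - 57) + 15*n^3 + 66*n^2 + 15*n - 36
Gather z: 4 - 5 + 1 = 0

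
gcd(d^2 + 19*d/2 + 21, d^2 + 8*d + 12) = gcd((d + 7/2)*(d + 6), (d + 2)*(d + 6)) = d + 6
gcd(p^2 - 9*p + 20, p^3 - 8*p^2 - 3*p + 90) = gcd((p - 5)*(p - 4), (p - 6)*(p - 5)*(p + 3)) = p - 5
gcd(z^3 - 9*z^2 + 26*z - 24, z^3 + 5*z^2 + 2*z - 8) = 1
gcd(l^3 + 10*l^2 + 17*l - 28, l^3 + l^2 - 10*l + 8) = l^2 + 3*l - 4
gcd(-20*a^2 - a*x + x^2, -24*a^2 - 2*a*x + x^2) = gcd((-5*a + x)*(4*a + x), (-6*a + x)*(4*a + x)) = 4*a + x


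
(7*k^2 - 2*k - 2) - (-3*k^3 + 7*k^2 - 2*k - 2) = 3*k^3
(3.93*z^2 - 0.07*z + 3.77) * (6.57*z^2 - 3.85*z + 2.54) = 25.8201*z^4 - 15.5904*z^3 + 35.0206*z^2 - 14.6923*z + 9.5758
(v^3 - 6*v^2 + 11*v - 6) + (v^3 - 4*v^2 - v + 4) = 2*v^3 - 10*v^2 + 10*v - 2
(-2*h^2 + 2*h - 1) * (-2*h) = 4*h^3 - 4*h^2 + 2*h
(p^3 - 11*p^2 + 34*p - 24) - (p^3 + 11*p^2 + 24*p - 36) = -22*p^2 + 10*p + 12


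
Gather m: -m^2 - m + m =-m^2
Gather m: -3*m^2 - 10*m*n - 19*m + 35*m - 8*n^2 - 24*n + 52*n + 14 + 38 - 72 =-3*m^2 + m*(16 - 10*n) - 8*n^2 + 28*n - 20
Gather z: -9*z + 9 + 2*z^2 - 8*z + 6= 2*z^2 - 17*z + 15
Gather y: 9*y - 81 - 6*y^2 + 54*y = -6*y^2 + 63*y - 81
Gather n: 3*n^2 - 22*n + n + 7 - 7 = 3*n^2 - 21*n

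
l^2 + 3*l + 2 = (l + 1)*(l + 2)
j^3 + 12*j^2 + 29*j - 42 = (j - 1)*(j + 6)*(j + 7)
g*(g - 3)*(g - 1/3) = g^3 - 10*g^2/3 + g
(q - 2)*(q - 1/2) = q^2 - 5*q/2 + 1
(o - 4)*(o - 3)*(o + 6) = o^3 - o^2 - 30*o + 72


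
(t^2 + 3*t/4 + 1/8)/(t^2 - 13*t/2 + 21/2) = (8*t^2 + 6*t + 1)/(4*(2*t^2 - 13*t + 21))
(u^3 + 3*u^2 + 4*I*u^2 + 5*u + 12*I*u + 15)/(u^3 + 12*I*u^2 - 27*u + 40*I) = (u + 3)/(u + 8*I)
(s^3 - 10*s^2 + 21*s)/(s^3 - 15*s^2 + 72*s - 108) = s*(s - 7)/(s^2 - 12*s + 36)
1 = 1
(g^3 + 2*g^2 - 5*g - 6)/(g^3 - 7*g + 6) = (g + 1)/(g - 1)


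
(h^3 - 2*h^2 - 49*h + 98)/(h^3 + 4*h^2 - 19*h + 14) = (h - 7)/(h - 1)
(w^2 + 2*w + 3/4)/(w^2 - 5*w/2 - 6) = (w + 1/2)/(w - 4)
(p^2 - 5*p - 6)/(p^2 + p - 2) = (p^2 - 5*p - 6)/(p^2 + p - 2)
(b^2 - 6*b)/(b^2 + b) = (b - 6)/(b + 1)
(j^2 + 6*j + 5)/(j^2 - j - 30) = (j + 1)/(j - 6)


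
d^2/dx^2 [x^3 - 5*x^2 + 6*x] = 6*x - 10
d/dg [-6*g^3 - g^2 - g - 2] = -18*g^2 - 2*g - 1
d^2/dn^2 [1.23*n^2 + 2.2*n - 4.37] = 2.46000000000000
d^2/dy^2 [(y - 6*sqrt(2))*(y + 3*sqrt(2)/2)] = 2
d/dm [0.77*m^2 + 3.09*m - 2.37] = 1.54*m + 3.09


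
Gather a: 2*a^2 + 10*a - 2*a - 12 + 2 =2*a^2 + 8*a - 10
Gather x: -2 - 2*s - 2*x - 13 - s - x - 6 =-3*s - 3*x - 21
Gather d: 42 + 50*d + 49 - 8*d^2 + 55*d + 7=-8*d^2 + 105*d + 98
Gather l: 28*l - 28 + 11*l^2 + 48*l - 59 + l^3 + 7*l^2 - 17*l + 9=l^3 + 18*l^2 + 59*l - 78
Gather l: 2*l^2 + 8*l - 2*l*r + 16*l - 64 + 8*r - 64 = 2*l^2 + l*(24 - 2*r) + 8*r - 128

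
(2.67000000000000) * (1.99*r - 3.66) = 5.3133*r - 9.7722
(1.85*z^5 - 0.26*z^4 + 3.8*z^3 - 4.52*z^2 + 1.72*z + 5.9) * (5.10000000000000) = 9.435*z^5 - 1.326*z^4 + 19.38*z^3 - 23.052*z^2 + 8.772*z + 30.09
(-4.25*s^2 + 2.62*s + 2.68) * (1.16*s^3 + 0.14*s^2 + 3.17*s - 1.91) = -4.93*s^5 + 2.4442*s^4 - 9.9969*s^3 + 16.7981*s^2 + 3.4914*s - 5.1188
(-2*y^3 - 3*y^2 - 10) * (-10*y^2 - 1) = 20*y^5 + 30*y^4 + 2*y^3 + 103*y^2 + 10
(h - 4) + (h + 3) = 2*h - 1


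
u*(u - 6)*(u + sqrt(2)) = u^3 - 6*u^2 + sqrt(2)*u^2 - 6*sqrt(2)*u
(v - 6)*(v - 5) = v^2 - 11*v + 30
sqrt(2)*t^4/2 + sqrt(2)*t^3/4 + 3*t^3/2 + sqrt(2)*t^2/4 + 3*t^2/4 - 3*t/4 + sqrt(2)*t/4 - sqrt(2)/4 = (t - 1/2)*(t + 1)*(t + sqrt(2))*(sqrt(2)*t/2 + 1/2)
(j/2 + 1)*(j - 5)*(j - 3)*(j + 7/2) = j^4/2 - 5*j^3/4 - 11*j^2 + 53*j/4 + 105/2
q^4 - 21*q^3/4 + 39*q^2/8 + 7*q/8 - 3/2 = (q - 4)*(q - 1)*(q - 3/4)*(q + 1/2)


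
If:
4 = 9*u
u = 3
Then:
No Solution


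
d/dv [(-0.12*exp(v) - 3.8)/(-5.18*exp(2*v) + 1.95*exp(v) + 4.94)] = (-0.6216*exp(2*v) - 39.368*exp(v) + 6.8172)*exp(v)/(26.8324*exp(4*v) - 20.202*exp(3*v) - 47.3759*exp(2*v) + 19.266*exp(v) + 24.4036)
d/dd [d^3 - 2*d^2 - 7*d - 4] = 3*d^2 - 4*d - 7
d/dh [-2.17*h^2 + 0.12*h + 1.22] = 0.12 - 4.34*h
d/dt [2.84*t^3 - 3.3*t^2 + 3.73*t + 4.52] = 8.52*t^2 - 6.6*t + 3.73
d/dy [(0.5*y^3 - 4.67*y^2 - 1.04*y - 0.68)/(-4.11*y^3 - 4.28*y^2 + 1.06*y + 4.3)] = (-21.3337*y^4 - 7.4888*y^3 - 11.3358*y^2 - 45.9828*y - 3.7512)/(16.8921*y^6 + 35.1816*y^5 + 9.6052*y^4 - 44.4196*y^3 - 35.6844*y^2 + 9.116*y + 18.49)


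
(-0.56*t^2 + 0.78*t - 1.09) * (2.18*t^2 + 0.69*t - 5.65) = -1.2208*t^4 + 1.314*t^3 + 1.326*t^2 - 5.1591*t + 6.1585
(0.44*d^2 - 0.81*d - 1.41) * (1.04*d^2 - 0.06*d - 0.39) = 0.4576*d^4 - 0.8688*d^3 - 1.5894*d^2 + 0.4005*d + 0.5499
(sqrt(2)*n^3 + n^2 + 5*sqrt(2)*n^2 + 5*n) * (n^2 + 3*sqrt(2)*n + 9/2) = sqrt(2)*n^5 + 7*n^4 + 5*sqrt(2)*n^4 + 15*sqrt(2)*n^3/2 + 35*n^3 + 9*n^2/2 + 75*sqrt(2)*n^2/2 + 45*n/2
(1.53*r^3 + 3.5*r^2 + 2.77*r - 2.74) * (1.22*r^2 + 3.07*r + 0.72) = 1.8666*r^5 + 8.9671*r^4 + 15.226*r^3 + 7.6811*r^2 - 6.4174*r - 1.9728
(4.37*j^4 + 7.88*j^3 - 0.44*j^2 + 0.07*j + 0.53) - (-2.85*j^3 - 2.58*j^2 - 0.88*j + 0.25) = 4.37*j^4 + 10.73*j^3 + 2.14*j^2 + 0.95*j + 0.28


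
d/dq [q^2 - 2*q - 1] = 2*q - 2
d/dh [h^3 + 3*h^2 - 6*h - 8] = 3*h^2 + 6*h - 6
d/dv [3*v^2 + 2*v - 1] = 6*v + 2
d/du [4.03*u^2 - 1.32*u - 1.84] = 8.06*u - 1.32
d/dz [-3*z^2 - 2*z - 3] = -6*z - 2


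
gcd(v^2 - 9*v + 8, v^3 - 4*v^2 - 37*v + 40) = v^2 - 9*v + 8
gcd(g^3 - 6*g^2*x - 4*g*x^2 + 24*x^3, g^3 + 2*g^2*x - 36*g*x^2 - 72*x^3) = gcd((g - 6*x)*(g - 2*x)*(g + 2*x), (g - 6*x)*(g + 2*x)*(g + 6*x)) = -g^2 + 4*g*x + 12*x^2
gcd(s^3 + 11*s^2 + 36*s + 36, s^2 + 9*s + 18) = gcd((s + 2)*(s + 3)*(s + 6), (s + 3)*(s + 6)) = s^2 + 9*s + 18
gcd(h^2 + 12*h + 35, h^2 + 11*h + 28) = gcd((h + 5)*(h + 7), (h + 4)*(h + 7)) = h + 7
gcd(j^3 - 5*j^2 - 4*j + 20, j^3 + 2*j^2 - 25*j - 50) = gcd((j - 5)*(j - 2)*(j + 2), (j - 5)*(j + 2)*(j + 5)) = j^2 - 3*j - 10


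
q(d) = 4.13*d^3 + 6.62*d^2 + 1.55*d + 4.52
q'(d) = 12.39*d^2 + 13.24*d + 1.55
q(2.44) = 107.71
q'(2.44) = 107.62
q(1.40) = 31.00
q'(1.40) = 44.37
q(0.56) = 8.19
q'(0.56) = 12.85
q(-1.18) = 5.12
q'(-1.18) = 3.18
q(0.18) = 5.04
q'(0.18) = 4.33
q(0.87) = 13.60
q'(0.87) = 22.45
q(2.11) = 76.06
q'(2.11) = 84.65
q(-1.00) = 5.46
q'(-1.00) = 0.70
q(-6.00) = -658.54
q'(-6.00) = 368.15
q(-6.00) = -658.54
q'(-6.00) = 368.15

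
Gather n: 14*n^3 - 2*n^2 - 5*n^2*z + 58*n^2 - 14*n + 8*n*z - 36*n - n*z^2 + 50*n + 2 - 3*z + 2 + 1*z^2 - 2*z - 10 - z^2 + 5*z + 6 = 14*n^3 + n^2*(56 - 5*z) + n*(-z^2 + 8*z)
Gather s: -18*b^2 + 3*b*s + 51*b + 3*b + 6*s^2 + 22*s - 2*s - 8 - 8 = -18*b^2 + 54*b + 6*s^2 + s*(3*b + 20) - 16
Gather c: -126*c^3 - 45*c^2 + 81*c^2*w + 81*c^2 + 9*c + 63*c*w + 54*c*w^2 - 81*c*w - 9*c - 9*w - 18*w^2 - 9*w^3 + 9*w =-126*c^3 + c^2*(81*w + 36) + c*(54*w^2 - 18*w) - 9*w^3 - 18*w^2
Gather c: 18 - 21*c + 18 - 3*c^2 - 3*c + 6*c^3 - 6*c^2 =6*c^3 - 9*c^2 - 24*c + 36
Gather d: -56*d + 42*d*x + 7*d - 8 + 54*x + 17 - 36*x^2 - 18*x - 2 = d*(42*x - 49) - 36*x^2 + 36*x + 7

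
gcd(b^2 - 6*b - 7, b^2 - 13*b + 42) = b - 7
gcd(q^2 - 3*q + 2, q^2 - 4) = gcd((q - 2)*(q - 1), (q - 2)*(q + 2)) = q - 2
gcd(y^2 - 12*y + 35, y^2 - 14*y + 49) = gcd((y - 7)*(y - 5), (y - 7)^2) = y - 7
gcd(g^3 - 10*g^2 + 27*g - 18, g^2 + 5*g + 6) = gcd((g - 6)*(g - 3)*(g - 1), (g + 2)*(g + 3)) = 1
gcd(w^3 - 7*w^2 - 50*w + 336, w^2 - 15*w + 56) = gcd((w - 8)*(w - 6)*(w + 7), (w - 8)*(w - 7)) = w - 8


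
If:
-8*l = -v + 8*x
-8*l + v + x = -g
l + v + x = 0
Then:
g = -9*x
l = -x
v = 0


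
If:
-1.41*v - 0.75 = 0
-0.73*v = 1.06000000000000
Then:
No Solution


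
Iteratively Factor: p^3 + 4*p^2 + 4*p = (p + 2)*(p^2 + 2*p) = (p + 2)^2*(p)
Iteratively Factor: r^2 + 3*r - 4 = (r + 4)*(r - 1)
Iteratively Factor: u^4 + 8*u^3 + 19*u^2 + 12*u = (u + 1)*(u^3 + 7*u^2 + 12*u) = u*(u + 1)*(u^2 + 7*u + 12) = u*(u + 1)*(u + 4)*(u + 3)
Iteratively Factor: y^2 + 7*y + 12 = (y + 4)*(y + 3)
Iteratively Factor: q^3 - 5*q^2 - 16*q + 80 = (q - 4)*(q^2 - q - 20) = (q - 4)*(q + 4)*(q - 5)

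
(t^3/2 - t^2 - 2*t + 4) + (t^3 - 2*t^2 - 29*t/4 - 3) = 3*t^3/2 - 3*t^2 - 37*t/4 + 1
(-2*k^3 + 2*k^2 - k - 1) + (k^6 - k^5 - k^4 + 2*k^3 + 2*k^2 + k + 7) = k^6 - k^5 - k^4 + 4*k^2 + 6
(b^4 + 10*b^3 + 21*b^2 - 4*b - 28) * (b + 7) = b^5 + 17*b^4 + 91*b^3 + 143*b^2 - 56*b - 196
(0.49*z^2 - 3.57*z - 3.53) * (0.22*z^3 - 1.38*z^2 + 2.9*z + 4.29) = 0.1078*z^5 - 1.4616*z^4 + 5.571*z^3 - 3.3795*z^2 - 25.5523*z - 15.1437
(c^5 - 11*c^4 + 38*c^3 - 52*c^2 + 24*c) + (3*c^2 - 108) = c^5 - 11*c^4 + 38*c^3 - 49*c^2 + 24*c - 108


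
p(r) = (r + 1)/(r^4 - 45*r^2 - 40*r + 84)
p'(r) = (r + 1)*(-4*r^3 + 90*r + 40)/(r^4 - 45*r^2 - 40*r + 84)^2 + 1/(r^4 - 45*r^2 - 40*r + 84) = (r^4 - 45*r^2 - 40*r + 2*(r + 1)*(-2*r^3 + 45*r + 20) + 84)/(r^4 - 45*r^2 - 40*r + 84)^2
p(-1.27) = -0.00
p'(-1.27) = 0.02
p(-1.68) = -0.02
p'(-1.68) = 0.09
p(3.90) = -0.01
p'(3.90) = 0.00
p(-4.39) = 0.01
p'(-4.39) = -0.00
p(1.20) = -0.08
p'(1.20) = 0.40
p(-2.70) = 0.02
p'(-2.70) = 0.02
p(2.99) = -0.01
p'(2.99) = 0.00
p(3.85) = -0.01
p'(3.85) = 0.00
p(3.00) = -0.01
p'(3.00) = 0.00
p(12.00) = 0.00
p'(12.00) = 0.00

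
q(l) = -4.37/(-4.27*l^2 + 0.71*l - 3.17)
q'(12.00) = -0.00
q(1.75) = 0.29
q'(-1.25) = 0.43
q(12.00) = 0.01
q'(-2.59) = 0.09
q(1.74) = 0.29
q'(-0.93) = 0.67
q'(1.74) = -0.28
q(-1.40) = 0.35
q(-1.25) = 0.41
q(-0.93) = 0.58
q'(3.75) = -0.04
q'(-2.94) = 0.06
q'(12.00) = -0.00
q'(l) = -4.37*(8.54*l - 0.71)/(-4.27*l^2 + 0.71*l - 3.17)^2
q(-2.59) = 0.13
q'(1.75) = -0.28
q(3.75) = 0.07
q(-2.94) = 0.10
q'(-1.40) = 0.35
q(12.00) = 0.01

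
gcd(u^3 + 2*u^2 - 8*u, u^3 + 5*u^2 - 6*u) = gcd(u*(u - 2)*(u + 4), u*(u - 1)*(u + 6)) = u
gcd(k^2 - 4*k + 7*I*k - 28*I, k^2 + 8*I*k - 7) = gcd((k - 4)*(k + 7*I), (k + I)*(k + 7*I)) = k + 7*I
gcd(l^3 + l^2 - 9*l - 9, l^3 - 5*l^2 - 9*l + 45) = l^2 - 9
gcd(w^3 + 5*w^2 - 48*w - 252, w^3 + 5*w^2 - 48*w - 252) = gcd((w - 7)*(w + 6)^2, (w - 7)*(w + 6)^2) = w^3 + 5*w^2 - 48*w - 252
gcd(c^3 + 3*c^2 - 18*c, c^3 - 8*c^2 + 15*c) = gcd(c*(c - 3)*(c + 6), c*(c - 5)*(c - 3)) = c^2 - 3*c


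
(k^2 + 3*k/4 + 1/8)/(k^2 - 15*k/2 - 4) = (k + 1/4)/(k - 8)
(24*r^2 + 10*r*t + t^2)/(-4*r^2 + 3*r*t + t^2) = (-6*r - t)/(r - t)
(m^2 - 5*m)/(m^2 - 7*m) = (m - 5)/(m - 7)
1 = 1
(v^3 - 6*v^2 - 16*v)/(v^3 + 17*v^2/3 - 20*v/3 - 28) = 3*v*(v - 8)/(3*v^2 + 11*v - 42)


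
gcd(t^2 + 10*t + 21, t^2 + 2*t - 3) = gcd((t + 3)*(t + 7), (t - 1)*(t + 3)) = t + 3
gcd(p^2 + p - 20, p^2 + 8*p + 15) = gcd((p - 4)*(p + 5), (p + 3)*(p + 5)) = p + 5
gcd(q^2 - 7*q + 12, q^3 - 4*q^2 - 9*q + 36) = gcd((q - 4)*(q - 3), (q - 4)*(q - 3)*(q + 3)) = q^2 - 7*q + 12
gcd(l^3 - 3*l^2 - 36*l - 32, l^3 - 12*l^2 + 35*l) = 1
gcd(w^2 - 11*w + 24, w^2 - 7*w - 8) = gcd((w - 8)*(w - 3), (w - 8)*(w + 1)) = w - 8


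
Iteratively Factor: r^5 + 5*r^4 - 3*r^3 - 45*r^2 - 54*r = (r - 3)*(r^4 + 8*r^3 + 21*r^2 + 18*r) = (r - 3)*(r + 3)*(r^3 + 5*r^2 + 6*r) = (r - 3)*(r + 3)^2*(r^2 + 2*r) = (r - 3)*(r + 2)*(r + 3)^2*(r)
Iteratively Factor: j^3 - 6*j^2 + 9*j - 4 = (j - 1)*(j^2 - 5*j + 4) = (j - 4)*(j - 1)*(j - 1)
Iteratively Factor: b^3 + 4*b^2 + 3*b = (b + 1)*(b^2 + 3*b) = (b + 1)*(b + 3)*(b)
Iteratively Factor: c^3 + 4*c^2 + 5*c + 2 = (c + 1)*(c^2 + 3*c + 2) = (c + 1)^2*(c + 2)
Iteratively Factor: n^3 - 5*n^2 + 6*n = (n - 2)*(n^2 - 3*n) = (n - 3)*(n - 2)*(n)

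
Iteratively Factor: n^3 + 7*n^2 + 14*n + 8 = (n + 1)*(n^2 + 6*n + 8) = (n + 1)*(n + 4)*(n + 2)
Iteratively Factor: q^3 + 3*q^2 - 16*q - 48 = (q + 3)*(q^2 - 16) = (q - 4)*(q + 3)*(q + 4)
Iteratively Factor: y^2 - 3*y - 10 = (y + 2)*(y - 5)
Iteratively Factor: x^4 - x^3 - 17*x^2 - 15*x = (x)*(x^3 - x^2 - 17*x - 15) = x*(x + 1)*(x^2 - 2*x - 15) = x*(x - 5)*(x + 1)*(x + 3)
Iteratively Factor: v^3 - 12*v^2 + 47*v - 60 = (v - 4)*(v^2 - 8*v + 15) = (v - 4)*(v - 3)*(v - 5)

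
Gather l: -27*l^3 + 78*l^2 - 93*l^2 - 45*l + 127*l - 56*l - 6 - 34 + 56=-27*l^3 - 15*l^2 + 26*l + 16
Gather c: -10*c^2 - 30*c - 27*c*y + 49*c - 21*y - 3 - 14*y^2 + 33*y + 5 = -10*c^2 + c*(19 - 27*y) - 14*y^2 + 12*y + 2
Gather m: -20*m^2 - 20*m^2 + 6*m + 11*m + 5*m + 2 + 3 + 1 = -40*m^2 + 22*m + 6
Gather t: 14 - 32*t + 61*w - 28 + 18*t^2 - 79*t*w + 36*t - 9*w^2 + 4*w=18*t^2 + t*(4 - 79*w) - 9*w^2 + 65*w - 14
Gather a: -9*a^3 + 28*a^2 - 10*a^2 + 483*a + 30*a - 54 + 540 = -9*a^3 + 18*a^2 + 513*a + 486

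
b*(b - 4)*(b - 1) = b^3 - 5*b^2 + 4*b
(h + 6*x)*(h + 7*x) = h^2 + 13*h*x + 42*x^2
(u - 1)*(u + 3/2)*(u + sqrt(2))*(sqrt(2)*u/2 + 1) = sqrt(2)*u^4/2 + sqrt(2)*u^3/4 + 2*u^3 + sqrt(2)*u^2/4 + u^2 - 3*u + sqrt(2)*u/2 - 3*sqrt(2)/2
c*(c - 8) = c^2 - 8*c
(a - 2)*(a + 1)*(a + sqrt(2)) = a^3 - a^2 + sqrt(2)*a^2 - 2*a - sqrt(2)*a - 2*sqrt(2)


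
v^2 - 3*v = v*(v - 3)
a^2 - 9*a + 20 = (a - 5)*(a - 4)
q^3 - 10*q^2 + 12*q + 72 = (q - 6)^2*(q + 2)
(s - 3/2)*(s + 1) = s^2 - s/2 - 3/2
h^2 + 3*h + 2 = (h + 1)*(h + 2)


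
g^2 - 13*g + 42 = (g - 7)*(g - 6)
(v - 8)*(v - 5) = v^2 - 13*v + 40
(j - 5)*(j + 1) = j^2 - 4*j - 5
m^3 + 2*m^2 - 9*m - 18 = (m - 3)*(m + 2)*(m + 3)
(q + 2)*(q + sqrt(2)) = q^2 + sqrt(2)*q + 2*q + 2*sqrt(2)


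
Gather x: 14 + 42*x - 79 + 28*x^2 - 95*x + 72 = 28*x^2 - 53*x + 7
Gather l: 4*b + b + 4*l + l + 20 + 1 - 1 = 5*b + 5*l + 20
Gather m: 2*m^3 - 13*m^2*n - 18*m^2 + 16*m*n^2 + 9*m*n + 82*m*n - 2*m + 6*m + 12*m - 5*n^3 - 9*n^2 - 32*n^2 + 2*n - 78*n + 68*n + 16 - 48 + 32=2*m^3 + m^2*(-13*n - 18) + m*(16*n^2 + 91*n + 16) - 5*n^3 - 41*n^2 - 8*n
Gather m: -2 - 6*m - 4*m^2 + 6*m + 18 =16 - 4*m^2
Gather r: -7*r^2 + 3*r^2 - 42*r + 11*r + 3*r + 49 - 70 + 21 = -4*r^2 - 28*r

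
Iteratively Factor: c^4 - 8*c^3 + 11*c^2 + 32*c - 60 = (c - 2)*(c^3 - 6*c^2 - c + 30) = (c - 5)*(c - 2)*(c^2 - c - 6) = (c - 5)*(c - 3)*(c - 2)*(c + 2)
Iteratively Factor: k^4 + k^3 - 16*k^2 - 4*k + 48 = (k - 3)*(k^3 + 4*k^2 - 4*k - 16) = (k - 3)*(k - 2)*(k^2 + 6*k + 8) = (k - 3)*(k - 2)*(k + 2)*(k + 4)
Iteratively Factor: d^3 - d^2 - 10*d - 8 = (d + 2)*(d^2 - 3*d - 4) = (d - 4)*(d + 2)*(d + 1)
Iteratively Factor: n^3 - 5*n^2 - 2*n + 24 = (n - 3)*(n^2 - 2*n - 8) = (n - 3)*(n + 2)*(n - 4)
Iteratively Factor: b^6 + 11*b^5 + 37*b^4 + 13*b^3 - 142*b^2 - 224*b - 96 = (b + 4)*(b^5 + 7*b^4 + 9*b^3 - 23*b^2 - 50*b - 24) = (b + 1)*(b + 4)*(b^4 + 6*b^3 + 3*b^2 - 26*b - 24) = (b + 1)*(b + 3)*(b + 4)*(b^3 + 3*b^2 - 6*b - 8) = (b + 1)*(b + 3)*(b + 4)^2*(b^2 - b - 2) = (b - 2)*(b + 1)*(b + 3)*(b + 4)^2*(b + 1)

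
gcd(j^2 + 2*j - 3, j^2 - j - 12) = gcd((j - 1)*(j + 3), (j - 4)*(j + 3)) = j + 3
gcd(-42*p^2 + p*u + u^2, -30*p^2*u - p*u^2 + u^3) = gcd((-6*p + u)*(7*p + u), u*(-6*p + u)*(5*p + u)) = 6*p - u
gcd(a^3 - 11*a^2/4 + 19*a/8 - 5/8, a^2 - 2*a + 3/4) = a - 1/2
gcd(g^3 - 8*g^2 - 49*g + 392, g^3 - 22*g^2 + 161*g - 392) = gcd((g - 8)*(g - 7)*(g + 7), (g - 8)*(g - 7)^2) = g^2 - 15*g + 56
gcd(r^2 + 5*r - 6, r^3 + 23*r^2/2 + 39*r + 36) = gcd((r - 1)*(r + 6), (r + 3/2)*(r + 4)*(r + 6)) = r + 6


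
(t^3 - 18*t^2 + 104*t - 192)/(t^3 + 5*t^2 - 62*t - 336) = (t^2 - 10*t + 24)/(t^2 + 13*t + 42)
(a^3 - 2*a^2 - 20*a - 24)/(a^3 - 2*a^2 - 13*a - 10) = (a^2 - 4*a - 12)/(a^2 - 4*a - 5)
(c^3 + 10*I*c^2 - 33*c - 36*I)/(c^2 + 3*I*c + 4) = (c^2 + 6*I*c - 9)/(c - I)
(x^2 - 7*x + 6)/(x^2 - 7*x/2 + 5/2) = 2*(x - 6)/(2*x - 5)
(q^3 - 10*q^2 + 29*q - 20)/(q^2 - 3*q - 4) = (q^2 - 6*q + 5)/(q + 1)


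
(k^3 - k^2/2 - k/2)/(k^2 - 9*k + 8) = k*(2*k + 1)/(2*(k - 8))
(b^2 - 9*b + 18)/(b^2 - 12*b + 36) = (b - 3)/(b - 6)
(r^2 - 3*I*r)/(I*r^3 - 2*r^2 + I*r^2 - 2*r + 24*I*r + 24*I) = r*(-I*r - 3)/(r^3 + r^2*(1 + 2*I) + 2*r*(12 + I) + 24)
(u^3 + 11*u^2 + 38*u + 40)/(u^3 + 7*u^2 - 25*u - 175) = (u^2 + 6*u + 8)/(u^2 + 2*u - 35)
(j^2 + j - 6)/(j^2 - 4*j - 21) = (j - 2)/(j - 7)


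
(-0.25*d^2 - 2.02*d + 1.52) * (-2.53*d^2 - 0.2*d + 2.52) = 0.6325*d^4 + 5.1606*d^3 - 4.0716*d^2 - 5.3944*d + 3.8304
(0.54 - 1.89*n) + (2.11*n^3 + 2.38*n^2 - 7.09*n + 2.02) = 2.11*n^3 + 2.38*n^2 - 8.98*n + 2.56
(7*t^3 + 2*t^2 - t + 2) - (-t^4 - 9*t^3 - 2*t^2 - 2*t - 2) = t^4 + 16*t^3 + 4*t^2 + t + 4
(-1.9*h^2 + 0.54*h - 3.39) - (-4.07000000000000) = -1.9*h^2 + 0.54*h + 0.68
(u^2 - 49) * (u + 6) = u^3 + 6*u^2 - 49*u - 294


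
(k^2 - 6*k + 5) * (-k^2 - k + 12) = -k^4 + 5*k^3 + 13*k^2 - 77*k + 60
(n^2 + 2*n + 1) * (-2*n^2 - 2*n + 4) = -2*n^4 - 6*n^3 - 2*n^2 + 6*n + 4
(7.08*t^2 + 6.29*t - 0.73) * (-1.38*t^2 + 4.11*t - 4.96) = -9.7704*t^4 + 20.4186*t^3 - 8.2575*t^2 - 34.1987*t + 3.6208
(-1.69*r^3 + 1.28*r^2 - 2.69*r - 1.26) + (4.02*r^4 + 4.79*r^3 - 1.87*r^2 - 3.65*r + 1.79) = 4.02*r^4 + 3.1*r^3 - 0.59*r^2 - 6.34*r + 0.53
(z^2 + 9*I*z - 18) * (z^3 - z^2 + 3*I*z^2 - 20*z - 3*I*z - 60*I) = z^5 - z^4 + 12*I*z^4 - 65*z^3 - 12*I*z^3 + 45*z^2 - 294*I*z^2 + 900*z + 54*I*z + 1080*I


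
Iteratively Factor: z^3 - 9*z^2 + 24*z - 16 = (z - 4)*(z^2 - 5*z + 4) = (z - 4)^2*(z - 1)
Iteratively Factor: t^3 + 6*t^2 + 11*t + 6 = (t + 1)*(t^2 + 5*t + 6) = (t + 1)*(t + 2)*(t + 3)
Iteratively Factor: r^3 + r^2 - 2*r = (r - 1)*(r^2 + 2*r) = r*(r - 1)*(r + 2)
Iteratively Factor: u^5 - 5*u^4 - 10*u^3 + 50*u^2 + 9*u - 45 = (u - 3)*(u^4 - 2*u^3 - 16*u^2 + 2*u + 15) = (u - 3)*(u + 1)*(u^3 - 3*u^2 - 13*u + 15) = (u - 3)*(u - 1)*(u + 1)*(u^2 - 2*u - 15) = (u - 3)*(u - 1)*(u + 1)*(u + 3)*(u - 5)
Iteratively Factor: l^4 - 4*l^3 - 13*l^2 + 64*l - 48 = (l + 4)*(l^3 - 8*l^2 + 19*l - 12) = (l - 4)*(l + 4)*(l^2 - 4*l + 3) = (l - 4)*(l - 3)*(l + 4)*(l - 1)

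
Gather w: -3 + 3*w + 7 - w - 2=2*w + 2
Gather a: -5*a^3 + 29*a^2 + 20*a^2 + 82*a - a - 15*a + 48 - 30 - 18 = -5*a^3 + 49*a^2 + 66*a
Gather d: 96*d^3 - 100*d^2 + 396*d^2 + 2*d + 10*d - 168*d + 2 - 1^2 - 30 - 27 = 96*d^3 + 296*d^2 - 156*d - 56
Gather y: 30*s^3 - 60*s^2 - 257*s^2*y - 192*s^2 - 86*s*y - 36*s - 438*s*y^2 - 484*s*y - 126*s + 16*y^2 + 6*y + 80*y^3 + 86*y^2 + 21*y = 30*s^3 - 252*s^2 - 162*s + 80*y^3 + y^2*(102 - 438*s) + y*(-257*s^2 - 570*s + 27)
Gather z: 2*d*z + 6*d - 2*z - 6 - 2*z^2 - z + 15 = 6*d - 2*z^2 + z*(2*d - 3) + 9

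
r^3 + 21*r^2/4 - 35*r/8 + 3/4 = (r - 1/2)*(r - 1/4)*(r + 6)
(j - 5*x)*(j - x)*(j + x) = j^3 - 5*j^2*x - j*x^2 + 5*x^3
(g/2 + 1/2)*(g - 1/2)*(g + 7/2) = g^3/2 + 2*g^2 + 5*g/8 - 7/8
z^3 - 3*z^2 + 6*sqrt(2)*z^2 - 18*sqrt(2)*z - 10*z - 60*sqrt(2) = (z - 5)*(z + 2)*(z + 6*sqrt(2))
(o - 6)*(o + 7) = o^2 + o - 42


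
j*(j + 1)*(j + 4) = j^3 + 5*j^2 + 4*j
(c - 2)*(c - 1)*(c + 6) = c^3 + 3*c^2 - 16*c + 12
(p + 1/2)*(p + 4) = p^2 + 9*p/2 + 2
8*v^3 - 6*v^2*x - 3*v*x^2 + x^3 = (-4*v + x)*(-v + x)*(2*v + x)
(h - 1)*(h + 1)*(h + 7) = h^3 + 7*h^2 - h - 7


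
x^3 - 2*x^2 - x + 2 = (x - 2)*(x - 1)*(x + 1)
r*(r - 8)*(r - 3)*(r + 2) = r^4 - 9*r^3 + 2*r^2 + 48*r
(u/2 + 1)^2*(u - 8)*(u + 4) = u^4/4 - 11*u^2 - 36*u - 32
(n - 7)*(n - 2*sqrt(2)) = n^2 - 7*n - 2*sqrt(2)*n + 14*sqrt(2)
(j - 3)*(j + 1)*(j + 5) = j^3 + 3*j^2 - 13*j - 15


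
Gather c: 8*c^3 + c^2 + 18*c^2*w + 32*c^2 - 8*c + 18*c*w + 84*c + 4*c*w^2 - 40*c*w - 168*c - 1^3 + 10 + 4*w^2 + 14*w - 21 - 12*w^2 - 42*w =8*c^3 + c^2*(18*w + 33) + c*(4*w^2 - 22*w - 92) - 8*w^2 - 28*w - 12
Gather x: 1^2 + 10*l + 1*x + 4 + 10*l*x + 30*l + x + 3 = 40*l + x*(10*l + 2) + 8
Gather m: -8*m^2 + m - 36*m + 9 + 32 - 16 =-8*m^2 - 35*m + 25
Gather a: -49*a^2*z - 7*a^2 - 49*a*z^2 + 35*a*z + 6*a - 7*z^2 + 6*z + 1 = a^2*(-49*z - 7) + a*(-49*z^2 + 35*z + 6) - 7*z^2 + 6*z + 1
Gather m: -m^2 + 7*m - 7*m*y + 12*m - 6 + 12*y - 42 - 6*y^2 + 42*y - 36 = -m^2 + m*(19 - 7*y) - 6*y^2 + 54*y - 84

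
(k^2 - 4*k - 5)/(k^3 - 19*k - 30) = (k + 1)/(k^2 + 5*k + 6)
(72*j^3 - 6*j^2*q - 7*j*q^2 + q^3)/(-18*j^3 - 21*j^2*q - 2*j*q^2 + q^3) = (-4*j + q)/(j + q)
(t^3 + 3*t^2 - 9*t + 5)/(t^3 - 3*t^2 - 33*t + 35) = (t - 1)/(t - 7)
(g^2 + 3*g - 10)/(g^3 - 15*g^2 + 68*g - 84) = (g + 5)/(g^2 - 13*g + 42)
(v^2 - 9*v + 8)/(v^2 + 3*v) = (v^2 - 9*v + 8)/(v*(v + 3))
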